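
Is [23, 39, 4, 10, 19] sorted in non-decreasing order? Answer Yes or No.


Check consecutive pairs:
  23 <= 39? True
  39 <= 4? False
  4 <= 10? True
  10 <= 19? True
1 consecutive pair(s) are out of order, so the list is not sorted.
Final answer: No


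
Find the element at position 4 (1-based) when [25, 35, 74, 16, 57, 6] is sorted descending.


Sort descending: [74, 57, 35, 25, 16, 6]
The 4th element (1-indexed) is at index 3.
Value = 25
Final answer: 25


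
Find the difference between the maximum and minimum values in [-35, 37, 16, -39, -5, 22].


Maximum value: 37
Minimum value: -39
Range = 37 - (-39) = 76
Final answer: 76


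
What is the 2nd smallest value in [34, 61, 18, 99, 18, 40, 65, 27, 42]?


Sort ascending: [18, 18, 27, 34, 40, 42, 61, 65, 99]
The 2nd element (1-indexed) is at index 1.
Value = 18
Final answer: 18


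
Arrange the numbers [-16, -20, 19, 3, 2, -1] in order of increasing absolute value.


Compute absolute values:
  |-16| = 16
  |-20| = 20
  |19| = 19
  |3| = 3
  |2| = 2
  |-1| = 1
Absolute values in increasing order: 1 < 2 < 3 < 16 < 19 < 20
Listing the original numbers in that order gives the answer.
Final answer: [-1, 2, 3, -16, 19, -20]


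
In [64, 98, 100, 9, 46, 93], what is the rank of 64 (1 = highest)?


Sort descending: [100, 98, 93, 64, 46, 9]
Find 64 in the sorted list.
64 is at position 4.
Final answer: 4


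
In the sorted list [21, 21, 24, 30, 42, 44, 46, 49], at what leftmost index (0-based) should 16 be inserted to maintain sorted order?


List is sorted: [21, 21, 24, 30, 42, 44, 46, 49]
We need the leftmost position where 16 can be inserted, i.e. the first index whose element is >= 16 (or the end of the list if none is).
Binary search with low=0, high=8 (0-based indices):
  low=0, high=8, mid=4: a[4]=42 >= 16, so high = 4
  low=0, high=4, mid=2: a[2]=24 >= 16, so high = 2
  low=0, high=2, mid=1: a[1]=21 >= 16, so high = 1
  low=0, high=1, mid=0: a[0]=21 >= 16, so high = 0
Now low = high = 0, so the insertion index is 0.
Final answer: 0


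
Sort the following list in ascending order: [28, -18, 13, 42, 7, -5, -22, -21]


Original list: [28, -18, 13, 42, 7, -5, -22, -21]
Repeatedly take the smallest remaining element:
  Remaining [28, -18, 13, 42, 7, -5, -22, -21] -> smallest is -22
  Remaining [28, -18, 13, 42, 7, -5, -21] -> smallest is -21
  Remaining [28, -18, 13, 42, 7, -5] -> smallest is -18
  Remaining [28, 13, 42, 7, -5] -> smallest is -5
  Remaining [28, 13, 42, 7] -> smallest is 7
  Remaining [28, 13, 42] -> smallest is 13
  Remaining [28, 42] -> smallest is 28
  Remaining [42] -> smallest is 42
Collecting the picks in order gives the sorted list.
Final answer: [-22, -21, -18, -5, 7, 13, 28, 42]


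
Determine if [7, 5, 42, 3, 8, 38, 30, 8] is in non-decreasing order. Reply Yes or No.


Check consecutive pairs:
  7 <= 5? False
  5 <= 42? True
  42 <= 3? False
  3 <= 8? True
  8 <= 38? True
  38 <= 30? False
  30 <= 8? False
4 consecutive pair(s) are out of order, so the list is not sorted.
Final answer: No


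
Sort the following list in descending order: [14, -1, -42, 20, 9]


Original list: [14, -1, -42, 20, 9]
Repeatedly take the largest remaining element:
  Remaining [14, -1, -42, 20, 9] -> largest is 20
  Remaining [14, -1, -42, 9] -> largest is 14
  Remaining [-1, -42, 9] -> largest is 9
  Remaining [-1, -42] -> largest is -1
  Remaining [-42] -> largest is -42
Collecting the picks in order gives the descending list.
Final answer: [20, 14, 9, -1, -42]


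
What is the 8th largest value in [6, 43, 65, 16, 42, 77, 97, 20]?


Sort descending: [97, 77, 65, 43, 42, 20, 16, 6]
The 8th element (1-indexed) is at index 7.
Value = 6
Final answer: 6


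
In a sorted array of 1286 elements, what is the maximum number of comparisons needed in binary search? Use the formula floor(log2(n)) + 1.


Binary search halves the search space each step.
Maximum comparisons = floor(log2(1286)) + 1
log2(1286) = 10.3287
floor(log2(1286)) = 10, so 10 + 1 = 11
Final answer: 11


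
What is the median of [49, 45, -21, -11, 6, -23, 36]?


First, sort the list: [-23, -21, -11, 6, 36, 45, 49]
The list has 7 elements (odd count).
The middle index is 3 (0-based), and the element there is 6.
Final answer: 6


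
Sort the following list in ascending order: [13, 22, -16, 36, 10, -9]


Original list: [13, 22, -16, 36, 10, -9]
Repeatedly take the smallest remaining element:
  Remaining [13, 22, -16, 36, 10, -9] -> smallest is -16
  Remaining [13, 22, 36, 10, -9] -> smallest is -9
  Remaining [13, 22, 36, 10] -> smallest is 10
  Remaining [13, 22, 36] -> smallest is 13
  Remaining [22, 36] -> smallest is 22
  Remaining [36] -> smallest is 36
Collecting the picks in order gives the sorted list.
Final answer: [-16, -9, 10, 13, 22, 36]


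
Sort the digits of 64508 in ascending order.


The number 64508 has digits: 6, 4, 5, 0, 8
Sorted: 0, 4, 5, 6, 8
Joining the sorted digits gives the result.
Final answer: 04568


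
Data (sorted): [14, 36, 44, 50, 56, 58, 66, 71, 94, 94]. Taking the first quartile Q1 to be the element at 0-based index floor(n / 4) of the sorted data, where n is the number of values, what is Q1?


The list has n = 10 elements.
Q1 index = floor(10 / 4) = floor(2.5) = 2
Counting from index 0 in the sorted data, the element at index 2 is 44.
Final answer: 44


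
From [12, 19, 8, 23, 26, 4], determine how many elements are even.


Check each element:
  12 is even
  19 is odd
  8 is even
  23 is odd
  26 is even
  4 is even
Evens: [12, 8, 26, 4]
Count of evens = 4
Final answer: 4


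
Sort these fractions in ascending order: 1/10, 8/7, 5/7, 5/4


Convert to decimal for comparison:
  1/10 = 0.1
  8/7 = 1.1429
  5/7 = 0.7143
  5/4 = 1.25
Decimals in increasing order: 0.1 < 0.7143 < 1.1429 < 1.25
Writing each back as its fraction gives the sorted order.
Final answer: 1/10, 5/7, 8/7, 5/4


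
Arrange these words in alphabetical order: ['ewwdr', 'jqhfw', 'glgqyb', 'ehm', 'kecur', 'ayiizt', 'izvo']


Compare strings character by character (the first differing letter decides):
  'ayiizt' < 'ehm' since 'a' < 'e' at position 1
  'ehm' < 'ewwdr' since 'h' < 'w' at position 2
  'ewwdr' < 'glgqyb' since 'e' < 'g' at position 1
  'glgqyb' < 'izvo' since 'g' < 'i' at position 1
  'izvo' < 'jqhfw' since 'i' < 'j' at position 1
  'jqhfw' < 'kecur' since 'j' < 'k' at position 1
Chaining these comparisons gives the alphabetical order.
Final answer: ['ayiizt', 'ehm', 'ewwdr', 'glgqyb', 'izvo', 'jqhfw', 'kecur']


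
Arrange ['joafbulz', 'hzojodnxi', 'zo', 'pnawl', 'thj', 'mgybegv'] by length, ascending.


Compute lengths:
  'joafbulz' has length 8
  'hzojodnxi' has length 9
  'zo' has length 2
  'pnawl' has length 5
  'thj' has length 3
  'mgybegv' has length 7
Lengths in increasing order: 2 < 3 < 5 < 7 < 8 < 9
Listing the words in that order gives the answer.
Final answer: ['zo', 'thj', 'pnawl', 'mgybegv', 'joafbulz', 'hzojodnxi']


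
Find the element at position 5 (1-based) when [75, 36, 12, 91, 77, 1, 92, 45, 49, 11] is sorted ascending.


Sort ascending: [1, 11, 12, 36, 45, 49, 75, 77, 91, 92]
The 5th element (1-indexed) is at index 4.
Value = 45
Final answer: 45


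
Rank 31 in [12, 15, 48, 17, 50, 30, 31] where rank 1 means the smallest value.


Sort ascending: [12, 15, 17, 30, 31, 48, 50]
Find 31 in the sorted list.
31 is at position 5 (1-indexed).
Final answer: 5


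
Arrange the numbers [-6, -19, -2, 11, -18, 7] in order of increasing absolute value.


Compute absolute values:
  |-6| = 6
  |-19| = 19
  |-2| = 2
  |11| = 11
  |-18| = 18
  |7| = 7
Absolute values in increasing order: 2 < 6 < 7 < 11 < 18 < 19
Listing the original numbers in that order gives the answer.
Final answer: [-2, -6, 7, 11, -18, -19]


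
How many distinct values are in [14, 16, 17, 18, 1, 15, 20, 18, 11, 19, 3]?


List all unique values:
Distinct values: [1, 3, 11, 14, 15, 16, 17, 18, 19, 20]
Count = 10
Final answer: 10


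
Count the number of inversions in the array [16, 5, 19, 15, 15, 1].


For each element, count the later elements that are smaller than it:
  16 (index 0): smaller elements after it = [5, 15, 15, 1] -> 4
  5 (index 1): smaller elements after it = [1] -> 1
  19 (index 2): smaller elements after it = [15, 15, 1] -> 3
  15 (index 3): smaller elements after it = [1] -> 1
  15 (index 4): smaller elements after it = [1] -> 1
Total inversions = 4 + 1 + 3 + 1 + 1 = 10
Final answer: 10


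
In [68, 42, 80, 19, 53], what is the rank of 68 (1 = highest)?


Sort descending: [80, 68, 53, 42, 19]
Find 68 in the sorted list.
68 is at position 2.
Final answer: 2


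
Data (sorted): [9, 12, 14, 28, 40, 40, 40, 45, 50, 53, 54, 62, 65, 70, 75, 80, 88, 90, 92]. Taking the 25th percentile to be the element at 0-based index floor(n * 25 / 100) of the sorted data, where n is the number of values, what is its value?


The dataset has n = 19 elements.
Index = floor(19 * 25 / 100) = floor(475 / 100) = floor(4.75) = 4
Counting from index 0 in the sorted data, the element at index 4 is 40.
Final answer: 40


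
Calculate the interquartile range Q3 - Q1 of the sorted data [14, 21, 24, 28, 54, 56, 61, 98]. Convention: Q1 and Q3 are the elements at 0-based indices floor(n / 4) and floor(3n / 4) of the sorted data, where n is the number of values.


The data has n = 8 elements.
Q1 index = floor(8 / 4) = floor(2) = 2; Q3 index = floor(3 * 8 / 4) = floor(6) = 6
Q1 = element at index 2 = 24
Q3 = element at index 6 = 61
IQR = 61 - 24 = 37
Final answer: 37


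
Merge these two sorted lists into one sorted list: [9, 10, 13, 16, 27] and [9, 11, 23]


List A: [9, 10, 13, 16, 27]
List B: [9, 11, 23]
Repeatedly compare the front elements and take the smaller:
  9 vs 9 -> take 9
  10 vs 9 -> take 9
  10 vs 11 -> take 10
  13 vs 11 -> take 11
  13 vs 23 -> take 13
  16 vs 23 -> take 16
  27 vs 23 -> take 23
  B is exhausted; append the rest of A: [27]
Final answer: [9, 9, 10, 11, 13, 16, 23, 27]


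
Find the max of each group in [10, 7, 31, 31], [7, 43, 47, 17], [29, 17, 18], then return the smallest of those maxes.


Find max of each group:
  Group 1: [10, 7, 31, 31] -> max = 31
  Group 2: [7, 43, 47, 17] -> max = 47
  Group 3: [29, 17, 18] -> max = 29
Maxes: [31, 47, 29]
Minimum of maxes = 29
Final answer: 29


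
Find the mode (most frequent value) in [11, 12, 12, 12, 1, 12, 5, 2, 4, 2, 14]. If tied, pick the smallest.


Count the frequency of each value:
  1 appears 1 time(s)
  2 appears 2 time(s)
  4 appears 1 time(s)
  5 appears 1 time(s)
  11 appears 1 time(s)
  12 appears 4 time(s)
  14 appears 1 time(s)
Maximum frequency is 4.
Only 12 reaches that frequency, so it is the mode.
Final answer: 12


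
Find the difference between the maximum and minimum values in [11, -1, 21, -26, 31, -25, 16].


Maximum value: 31
Minimum value: -26
Range = 31 - (-26) = 57
Final answer: 57


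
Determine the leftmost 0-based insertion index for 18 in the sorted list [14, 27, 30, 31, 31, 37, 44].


List is sorted: [14, 27, 30, 31, 31, 37, 44]
We need the leftmost position where 18 can be inserted, i.e. the first index whose element is >= 18 (or the end of the list if none is).
Binary search with low=0, high=7 (0-based indices):
  low=0, high=7, mid=3: a[3]=31 >= 18, so high = 3
  low=0, high=3, mid=1: a[1]=27 >= 18, so high = 1
  low=0, high=1, mid=0: a[0]=14 < 18, so low = 1
Now low = high = 1, so the insertion index is 1.
Final answer: 1


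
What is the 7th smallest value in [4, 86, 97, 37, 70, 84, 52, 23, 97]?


Sort ascending: [4, 23, 37, 52, 70, 84, 86, 97, 97]
The 7th element (1-indexed) is at index 6.
Value = 86
Final answer: 86


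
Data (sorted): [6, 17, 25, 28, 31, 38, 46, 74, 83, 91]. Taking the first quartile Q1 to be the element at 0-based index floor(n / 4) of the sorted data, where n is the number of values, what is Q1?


The list has n = 10 elements.
Q1 index = floor(10 / 4) = floor(2.5) = 2
Counting from index 0 in the sorted data, the element at index 2 is 25.
Final answer: 25


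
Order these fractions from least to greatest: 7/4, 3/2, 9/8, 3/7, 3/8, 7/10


Convert to decimal for comparison:
  7/4 = 1.75
  3/2 = 1.5
  9/8 = 1.125
  3/7 = 0.4286
  3/8 = 0.375
  7/10 = 0.7
Decimals in increasing order: 0.375 < 0.4286 < 0.7 < 1.125 < 1.5 < 1.75
Writing each back as its fraction gives the sorted order.
Final answer: 3/8, 3/7, 7/10, 9/8, 3/2, 7/4


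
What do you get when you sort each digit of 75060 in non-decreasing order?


The number 75060 has digits: 7, 5, 0, 6, 0
Sorted: 0, 0, 5, 6, 7
Joining the sorted digits gives the result.
Final answer: 00567


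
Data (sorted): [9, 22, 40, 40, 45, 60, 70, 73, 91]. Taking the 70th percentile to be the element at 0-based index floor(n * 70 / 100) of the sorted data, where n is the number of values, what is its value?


The dataset has n = 9 elements.
Index = floor(9 * 70 / 100) = floor(630 / 100) = floor(6.3) = 6
Counting from index 0 in the sorted data, the element at index 6 is 70.
Final answer: 70


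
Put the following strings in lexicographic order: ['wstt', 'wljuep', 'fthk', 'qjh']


Compare strings character by character (the first differing letter decides):
  'fthk' < 'qjh' since 'f' < 'q' at position 1
  'qjh' < 'wljuep' since 'q' < 'w' at position 1
  'wljuep' < 'wstt' since 'l' < 's' at position 2
Chaining these comparisons gives the alphabetical order.
Final answer: ['fthk', 'qjh', 'wljuep', 'wstt']


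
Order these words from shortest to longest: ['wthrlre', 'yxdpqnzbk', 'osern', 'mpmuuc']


Compute lengths:
  'wthrlre' has length 7
  'yxdpqnzbk' has length 9
  'osern' has length 5
  'mpmuuc' has length 6
Lengths in increasing order: 5 < 6 < 7 < 9
Listing the words in that order gives the answer.
Final answer: ['osern', 'mpmuuc', 'wthrlre', 'yxdpqnzbk']


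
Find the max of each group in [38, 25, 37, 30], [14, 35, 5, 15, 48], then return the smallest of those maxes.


Find max of each group:
  Group 1: [38, 25, 37, 30] -> max = 38
  Group 2: [14, 35, 5, 15, 48] -> max = 48
Maxes: [38, 48]
Minimum of maxes = 38
Final answer: 38


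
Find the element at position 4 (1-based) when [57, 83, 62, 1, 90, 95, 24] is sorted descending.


Sort descending: [95, 90, 83, 62, 57, 24, 1]
The 4th element (1-indexed) is at index 3.
Value = 62
Final answer: 62


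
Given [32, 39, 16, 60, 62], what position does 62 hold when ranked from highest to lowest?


Sort descending: [62, 60, 39, 32, 16]
Find 62 in the sorted list.
62 is at position 1.
Final answer: 1


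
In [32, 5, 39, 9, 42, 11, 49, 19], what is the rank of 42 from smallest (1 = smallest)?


Sort ascending: [5, 9, 11, 19, 32, 39, 42, 49]
Find 42 in the sorted list.
42 is at position 7 (1-indexed).
Final answer: 7


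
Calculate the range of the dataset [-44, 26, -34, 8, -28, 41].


Maximum value: 41
Minimum value: -44
Range = 41 - (-44) = 85
Final answer: 85


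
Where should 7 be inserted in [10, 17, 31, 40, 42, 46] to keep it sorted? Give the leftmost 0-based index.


List is sorted: [10, 17, 31, 40, 42, 46]
We need the leftmost position where 7 can be inserted, i.e. the first index whose element is >= 7 (or the end of the list if none is).
Binary search with low=0, high=6 (0-based indices):
  low=0, high=6, mid=3: a[3]=40 >= 7, so high = 3
  low=0, high=3, mid=1: a[1]=17 >= 7, so high = 1
  low=0, high=1, mid=0: a[0]=10 >= 7, so high = 0
Now low = high = 0, so the insertion index is 0.
Final answer: 0


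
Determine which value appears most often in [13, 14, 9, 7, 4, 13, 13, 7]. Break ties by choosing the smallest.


Count the frequency of each value:
  4 appears 1 time(s)
  7 appears 2 time(s)
  9 appears 1 time(s)
  13 appears 3 time(s)
  14 appears 1 time(s)
Maximum frequency is 3.
Only 13 reaches that frequency, so it is the mode.
Final answer: 13


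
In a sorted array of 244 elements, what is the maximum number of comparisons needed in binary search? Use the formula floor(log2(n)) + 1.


Binary search halves the search space each step.
Maximum comparisons = floor(log2(244)) + 1
log2(244) = 7.9307
floor(log2(244)) = 7, so 7 + 1 = 8
Final answer: 8


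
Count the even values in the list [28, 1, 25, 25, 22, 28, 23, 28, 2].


Check each element:
  28 is even
  1 is odd
  25 is odd
  25 is odd
  22 is even
  28 is even
  23 is odd
  28 is even
  2 is even
Evens: [28, 22, 28, 28, 2]
Count of evens = 5
Final answer: 5


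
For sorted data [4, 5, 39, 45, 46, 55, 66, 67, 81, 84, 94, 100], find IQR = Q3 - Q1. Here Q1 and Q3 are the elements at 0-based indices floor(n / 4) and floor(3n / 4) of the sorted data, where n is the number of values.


The data has n = 12 elements.
Q1 index = floor(12 / 4) = floor(3) = 3; Q3 index = floor(3 * 12 / 4) = floor(9) = 9
Q1 = element at index 3 = 45
Q3 = element at index 9 = 84
IQR = 84 - 45 = 39
Final answer: 39


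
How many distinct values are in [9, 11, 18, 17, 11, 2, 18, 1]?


List all unique values:
Distinct values: [1, 2, 9, 11, 17, 18]
Count = 6
Final answer: 6


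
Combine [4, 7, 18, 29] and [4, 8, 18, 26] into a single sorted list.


List A: [4, 7, 18, 29]
List B: [4, 8, 18, 26]
Repeatedly compare the front elements and take the smaller:
  4 vs 4 -> take 4
  7 vs 4 -> take 4
  7 vs 8 -> take 7
  18 vs 8 -> take 8
  18 vs 18 -> take 18
  29 vs 18 -> take 18
  29 vs 26 -> take 26
  B is exhausted; append the rest of A: [29]
Final answer: [4, 4, 7, 8, 18, 18, 26, 29]


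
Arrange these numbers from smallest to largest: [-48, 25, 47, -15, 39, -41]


Original list: [-48, 25, 47, -15, 39, -41]
Repeatedly take the smallest remaining element:
  Remaining [-48, 25, 47, -15, 39, -41] -> smallest is -48
  Remaining [25, 47, -15, 39, -41] -> smallest is -41
  Remaining [25, 47, -15, 39] -> smallest is -15
  Remaining [25, 47, 39] -> smallest is 25
  Remaining [47, 39] -> smallest is 39
  Remaining [47] -> smallest is 47
Collecting the picks in order gives the sorted list.
Final answer: [-48, -41, -15, 25, 39, 47]


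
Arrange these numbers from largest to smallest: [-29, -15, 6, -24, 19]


Original list: [-29, -15, 6, -24, 19]
Repeatedly take the largest remaining element:
  Remaining [-29, -15, 6, -24, 19] -> largest is 19
  Remaining [-29, -15, 6, -24] -> largest is 6
  Remaining [-29, -15, -24] -> largest is -15
  Remaining [-29, -24] -> largest is -24
  Remaining [-29] -> largest is -29
Collecting the picks in order gives the descending list.
Final answer: [19, 6, -15, -24, -29]


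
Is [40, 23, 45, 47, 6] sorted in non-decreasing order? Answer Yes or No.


Check consecutive pairs:
  40 <= 23? False
  23 <= 45? True
  45 <= 47? True
  47 <= 6? False
2 consecutive pair(s) are out of order, so the list is not sorted.
Final answer: No


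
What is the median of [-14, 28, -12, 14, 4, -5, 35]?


First, sort the list: [-14, -12, -5, 4, 14, 28, 35]
The list has 7 elements (odd count).
The middle index is 3 (0-based), and the element there is 4.
Final answer: 4


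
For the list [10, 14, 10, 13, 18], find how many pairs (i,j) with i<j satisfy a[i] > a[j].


For each element, count the later elements that are smaller than it:
  10 (index 0): smaller elements after it = [] -> 0
  14 (index 1): smaller elements after it = [10, 13] -> 2
  10 (index 2): smaller elements after it = [] -> 0
  13 (index 3): smaller elements after it = [] -> 0
Total inversions = 0 + 2 + 0 + 0 = 2
Final answer: 2


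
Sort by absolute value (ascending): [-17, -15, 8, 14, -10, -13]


Compute absolute values:
  |-17| = 17
  |-15| = 15
  |8| = 8
  |14| = 14
  |-10| = 10
  |-13| = 13
Absolute values in increasing order: 8 < 10 < 13 < 14 < 15 < 17
Listing the original numbers in that order gives the answer.
Final answer: [8, -10, -13, 14, -15, -17]


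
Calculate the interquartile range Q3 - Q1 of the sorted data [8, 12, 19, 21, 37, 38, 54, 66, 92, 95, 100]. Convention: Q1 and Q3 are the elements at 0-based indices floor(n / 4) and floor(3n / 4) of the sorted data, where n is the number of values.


The data has n = 11 elements.
Q1 index = floor(11 / 4) = floor(2.75) = 2; Q3 index = floor(3 * 11 / 4) = floor(8.25) = 8
Q1 = element at index 2 = 19
Q3 = element at index 8 = 92
IQR = 92 - 19 = 73
Final answer: 73


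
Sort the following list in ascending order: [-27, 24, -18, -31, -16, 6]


Original list: [-27, 24, -18, -31, -16, 6]
Repeatedly take the smallest remaining element:
  Remaining [-27, 24, -18, -31, -16, 6] -> smallest is -31
  Remaining [-27, 24, -18, -16, 6] -> smallest is -27
  Remaining [24, -18, -16, 6] -> smallest is -18
  Remaining [24, -16, 6] -> smallest is -16
  Remaining [24, 6] -> smallest is 6
  Remaining [24] -> smallest is 24
Collecting the picks in order gives the sorted list.
Final answer: [-31, -27, -18, -16, 6, 24]


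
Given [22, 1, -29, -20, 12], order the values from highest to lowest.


Original list: [22, 1, -29, -20, 12]
Repeatedly take the largest remaining element:
  Remaining [22, 1, -29, -20, 12] -> largest is 22
  Remaining [1, -29, -20, 12] -> largest is 12
  Remaining [1, -29, -20] -> largest is 1
  Remaining [-29, -20] -> largest is -20
  Remaining [-29] -> largest is -29
Collecting the picks in order gives the descending list.
Final answer: [22, 12, 1, -20, -29]


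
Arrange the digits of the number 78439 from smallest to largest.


The number 78439 has digits: 7, 8, 4, 3, 9
Sorted: 3, 4, 7, 8, 9
Joining the sorted digits gives the result.
Final answer: 34789


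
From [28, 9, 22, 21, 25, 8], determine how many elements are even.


Check each element:
  28 is even
  9 is odd
  22 is even
  21 is odd
  25 is odd
  8 is even
Evens: [28, 22, 8]
Count of evens = 3
Final answer: 3


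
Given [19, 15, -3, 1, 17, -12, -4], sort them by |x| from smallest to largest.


Compute absolute values:
  |19| = 19
  |15| = 15
  |-3| = 3
  |1| = 1
  |17| = 17
  |-12| = 12
  |-4| = 4
Absolute values in increasing order: 1 < 3 < 4 < 12 < 15 < 17 < 19
Listing the original numbers in that order gives the answer.
Final answer: [1, -3, -4, -12, 15, 17, 19]


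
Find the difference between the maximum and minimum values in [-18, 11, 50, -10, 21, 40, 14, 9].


Maximum value: 50
Minimum value: -18
Range = 50 - (-18) = 68
Final answer: 68


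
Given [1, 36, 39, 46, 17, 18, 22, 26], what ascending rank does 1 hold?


Sort ascending: [1, 17, 18, 22, 26, 36, 39, 46]
Find 1 in the sorted list.
1 is at position 1 (1-indexed).
Final answer: 1


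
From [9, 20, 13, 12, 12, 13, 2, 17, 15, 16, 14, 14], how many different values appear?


List all unique values:
Distinct values: [2, 9, 12, 13, 14, 15, 16, 17, 20]
Count = 9
Final answer: 9


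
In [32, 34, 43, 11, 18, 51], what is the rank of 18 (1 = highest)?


Sort descending: [51, 43, 34, 32, 18, 11]
Find 18 in the sorted list.
18 is at position 5.
Final answer: 5


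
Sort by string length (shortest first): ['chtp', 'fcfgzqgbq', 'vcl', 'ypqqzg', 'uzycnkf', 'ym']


Compute lengths:
  'chtp' has length 4
  'fcfgzqgbq' has length 9
  'vcl' has length 3
  'ypqqzg' has length 6
  'uzycnkf' has length 7
  'ym' has length 2
Lengths in increasing order: 2 < 3 < 4 < 6 < 7 < 9
Listing the words in that order gives the answer.
Final answer: ['ym', 'vcl', 'chtp', 'ypqqzg', 'uzycnkf', 'fcfgzqgbq']


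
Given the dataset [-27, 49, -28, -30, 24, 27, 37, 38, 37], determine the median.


First, sort the list: [-30, -28, -27, 24, 27, 37, 37, 38, 49]
The list has 9 elements (odd count).
The middle index is 4 (0-based), and the element there is 27.
Final answer: 27


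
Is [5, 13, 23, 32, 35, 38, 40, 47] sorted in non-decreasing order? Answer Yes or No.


Check consecutive pairs:
  5 <= 13? True
  13 <= 23? True
  23 <= 32? True
  32 <= 35? True
  35 <= 38? True
  38 <= 40? True
  40 <= 47? True
Every consecutive pair is in order, so the list is non-decreasing.
Final answer: Yes


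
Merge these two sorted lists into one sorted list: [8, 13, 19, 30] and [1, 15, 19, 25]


List A: [8, 13, 19, 30]
List B: [1, 15, 19, 25]
Repeatedly compare the front elements and take the smaller:
  8 vs 1 -> take 1
  8 vs 15 -> take 8
  13 vs 15 -> take 13
  19 vs 15 -> take 15
  19 vs 19 -> take 19
  30 vs 19 -> take 19
  30 vs 25 -> take 25
  B is exhausted; append the rest of A: [30]
Final answer: [1, 8, 13, 15, 19, 19, 25, 30]


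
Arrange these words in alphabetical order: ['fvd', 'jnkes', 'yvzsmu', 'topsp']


Compare strings character by character (the first differing letter decides):
  'fvd' < 'jnkes' since 'f' < 'j' at position 1
  'jnkes' < 'topsp' since 'j' < 't' at position 1
  'topsp' < 'yvzsmu' since 't' < 'y' at position 1
Chaining these comparisons gives the alphabetical order.
Final answer: ['fvd', 'jnkes', 'topsp', 'yvzsmu']


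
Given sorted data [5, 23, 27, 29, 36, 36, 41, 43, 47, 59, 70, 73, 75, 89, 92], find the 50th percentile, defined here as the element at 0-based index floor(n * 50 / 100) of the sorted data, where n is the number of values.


The dataset has n = 15 elements.
Index = floor(15 * 50 / 100) = floor(750 / 100) = floor(7.5) = 7
Counting from index 0 in the sorted data, the element at index 7 is 43.
Final answer: 43


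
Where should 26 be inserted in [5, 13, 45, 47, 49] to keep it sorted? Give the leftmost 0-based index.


List is sorted: [5, 13, 45, 47, 49]
We need the leftmost position where 26 can be inserted, i.e. the first index whose element is >= 26 (or the end of the list if none is).
Binary search with low=0, high=5 (0-based indices):
  low=0, high=5, mid=2: a[2]=45 >= 26, so high = 2
  low=0, high=2, mid=1: a[1]=13 < 26, so low = 2
Now low = high = 2, so the insertion index is 2.
Final answer: 2


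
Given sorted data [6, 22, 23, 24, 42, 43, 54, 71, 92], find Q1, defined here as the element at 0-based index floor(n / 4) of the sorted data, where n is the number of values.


The list has n = 9 elements.
Q1 index = floor(9 / 4) = floor(2.25) = 2
Counting from index 0 in the sorted data, the element at index 2 is 23.
Final answer: 23


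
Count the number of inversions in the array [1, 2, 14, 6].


For each element, count the later elements that are smaller than it:
  1 (index 0): smaller elements after it = [] -> 0
  2 (index 1): smaller elements after it = [] -> 0
  14 (index 2): smaller elements after it = [6] -> 1
Total inversions = 0 + 0 + 1 = 1
Final answer: 1


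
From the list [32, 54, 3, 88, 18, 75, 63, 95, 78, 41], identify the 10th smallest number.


Sort ascending: [3, 18, 32, 41, 54, 63, 75, 78, 88, 95]
The 10th element (1-indexed) is at index 9.
Value = 95
Final answer: 95


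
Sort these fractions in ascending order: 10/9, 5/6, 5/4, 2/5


Convert to decimal for comparison:
  10/9 = 1.1111
  5/6 = 0.8333
  5/4 = 1.25
  2/5 = 0.4
Decimals in increasing order: 0.4 < 0.8333 < 1.1111 < 1.25
Writing each back as its fraction gives the sorted order.
Final answer: 2/5, 5/6, 10/9, 5/4


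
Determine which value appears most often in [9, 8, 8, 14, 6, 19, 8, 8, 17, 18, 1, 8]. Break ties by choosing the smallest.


Count the frequency of each value:
  1 appears 1 time(s)
  6 appears 1 time(s)
  8 appears 5 time(s)
  9 appears 1 time(s)
  14 appears 1 time(s)
  17 appears 1 time(s)
  18 appears 1 time(s)
  19 appears 1 time(s)
Maximum frequency is 5.
Only 8 reaches that frequency, so it is the mode.
Final answer: 8


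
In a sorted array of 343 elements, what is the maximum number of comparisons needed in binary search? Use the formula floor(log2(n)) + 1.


Binary search halves the search space each step.
Maximum comparisons = floor(log2(343)) + 1
log2(343) = 8.4221
floor(log2(343)) = 8, so 8 + 1 = 9
Final answer: 9


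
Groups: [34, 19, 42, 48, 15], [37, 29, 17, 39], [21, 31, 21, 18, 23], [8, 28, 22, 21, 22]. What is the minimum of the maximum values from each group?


Find max of each group:
  Group 1: [34, 19, 42, 48, 15] -> max = 48
  Group 2: [37, 29, 17, 39] -> max = 39
  Group 3: [21, 31, 21, 18, 23] -> max = 31
  Group 4: [8, 28, 22, 21, 22] -> max = 28
Maxes: [48, 39, 31, 28]
Minimum of maxes = 28
Final answer: 28


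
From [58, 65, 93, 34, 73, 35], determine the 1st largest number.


Sort descending: [93, 73, 65, 58, 35, 34]
The 1st element (1-indexed) is at index 0.
Value = 93
Final answer: 93


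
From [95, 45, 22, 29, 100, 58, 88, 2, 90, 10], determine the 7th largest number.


Sort descending: [100, 95, 90, 88, 58, 45, 29, 22, 10, 2]
The 7th element (1-indexed) is at index 6.
Value = 29
Final answer: 29


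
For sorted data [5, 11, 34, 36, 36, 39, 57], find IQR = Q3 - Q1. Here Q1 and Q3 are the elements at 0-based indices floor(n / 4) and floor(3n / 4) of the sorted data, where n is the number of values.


The data has n = 7 elements.
Q1 index = floor(7 / 4) = floor(1.75) = 1; Q3 index = floor(3 * 7 / 4) = floor(5.25) = 5
Q1 = element at index 1 = 11
Q3 = element at index 5 = 39
IQR = 39 - 11 = 28
Final answer: 28


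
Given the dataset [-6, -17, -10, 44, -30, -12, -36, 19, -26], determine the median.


First, sort the list: [-36, -30, -26, -17, -12, -10, -6, 19, 44]
The list has 9 elements (odd count).
The middle index is 4 (0-based), and the element there is -12.
Final answer: -12


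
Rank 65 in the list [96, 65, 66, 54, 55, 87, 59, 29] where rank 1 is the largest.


Sort descending: [96, 87, 66, 65, 59, 55, 54, 29]
Find 65 in the sorted list.
65 is at position 4.
Final answer: 4


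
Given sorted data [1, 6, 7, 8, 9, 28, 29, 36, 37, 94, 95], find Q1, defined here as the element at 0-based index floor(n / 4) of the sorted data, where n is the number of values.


The list has n = 11 elements.
Q1 index = floor(11 / 4) = floor(2.75) = 2
Counting from index 0 in the sorted data, the element at index 2 is 7.
Final answer: 7


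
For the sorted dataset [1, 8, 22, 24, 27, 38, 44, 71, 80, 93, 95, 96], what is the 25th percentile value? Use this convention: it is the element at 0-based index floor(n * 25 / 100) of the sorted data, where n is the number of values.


The dataset has n = 12 elements.
Index = floor(12 * 25 / 100) = floor(300 / 100) = floor(3) = 3
Counting from index 0 in the sorted data, the element at index 3 is 24.
Final answer: 24


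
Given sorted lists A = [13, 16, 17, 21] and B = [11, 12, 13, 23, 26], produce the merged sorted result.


List A: [13, 16, 17, 21]
List B: [11, 12, 13, 23, 26]
Repeatedly compare the front elements and take the smaller:
  13 vs 11 -> take 11
  13 vs 12 -> take 12
  13 vs 13 -> take 13
  16 vs 13 -> take 13
  16 vs 23 -> take 16
  17 vs 23 -> take 17
  21 vs 23 -> take 21
  A is exhausted; append the rest of B: [23, 26]
Final answer: [11, 12, 13, 13, 16, 17, 21, 23, 26]


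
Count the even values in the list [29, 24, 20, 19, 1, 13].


Check each element:
  29 is odd
  24 is even
  20 is even
  19 is odd
  1 is odd
  13 is odd
Evens: [24, 20]
Count of evens = 2
Final answer: 2


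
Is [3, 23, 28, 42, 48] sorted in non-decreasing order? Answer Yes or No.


Check consecutive pairs:
  3 <= 23? True
  23 <= 28? True
  28 <= 42? True
  42 <= 48? True
Every consecutive pair is in order, so the list is non-decreasing.
Final answer: Yes


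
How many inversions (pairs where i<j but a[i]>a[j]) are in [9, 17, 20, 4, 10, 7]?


For each element, count the later elements that are smaller than it:
  9 (index 0): smaller elements after it = [4, 7] -> 2
  17 (index 1): smaller elements after it = [4, 10, 7] -> 3
  20 (index 2): smaller elements after it = [4, 10, 7] -> 3
  4 (index 3): smaller elements after it = [] -> 0
  10 (index 4): smaller elements after it = [7] -> 1
Total inversions = 2 + 3 + 3 + 0 + 1 = 9
Final answer: 9


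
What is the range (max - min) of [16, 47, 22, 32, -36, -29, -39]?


Maximum value: 47
Minimum value: -39
Range = 47 - (-39) = 86
Final answer: 86


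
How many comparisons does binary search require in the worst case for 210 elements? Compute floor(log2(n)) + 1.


Binary search halves the search space each step.
Maximum comparisons = floor(log2(210)) + 1
log2(210) = 7.7142
floor(log2(210)) = 7, so 7 + 1 = 8
Final answer: 8


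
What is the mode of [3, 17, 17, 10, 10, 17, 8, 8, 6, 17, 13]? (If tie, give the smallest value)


Count the frequency of each value:
  3 appears 1 time(s)
  6 appears 1 time(s)
  8 appears 2 time(s)
  10 appears 2 time(s)
  13 appears 1 time(s)
  17 appears 4 time(s)
Maximum frequency is 4.
Only 17 reaches that frequency, so it is the mode.
Final answer: 17


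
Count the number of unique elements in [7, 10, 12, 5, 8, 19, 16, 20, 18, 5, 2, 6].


List all unique values:
Distinct values: [2, 5, 6, 7, 8, 10, 12, 16, 18, 19, 20]
Count = 11
Final answer: 11


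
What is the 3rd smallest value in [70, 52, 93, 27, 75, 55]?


Sort ascending: [27, 52, 55, 70, 75, 93]
The 3rd element (1-indexed) is at index 2.
Value = 55
Final answer: 55


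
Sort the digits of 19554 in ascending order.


The number 19554 has digits: 1, 9, 5, 5, 4
Sorted: 1, 4, 5, 5, 9
Joining the sorted digits gives the result.
Final answer: 14559


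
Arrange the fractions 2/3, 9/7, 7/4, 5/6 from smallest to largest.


Convert to decimal for comparison:
  2/3 = 0.6667
  9/7 = 1.2857
  7/4 = 1.75
  5/6 = 0.8333
Decimals in increasing order: 0.6667 < 0.8333 < 1.2857 < 1.75
Writing each back as its fraction gives the sorted order.
Final answer: 2/3, 5/6, 9/7, 7/4


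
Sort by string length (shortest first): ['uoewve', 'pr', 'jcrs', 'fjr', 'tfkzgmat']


Compute lengths:
  'uoewve' has length 6
  'pr' has length 2
  'jcrs' has length 4
  'fjr' has length 3
  'tfkzgmat' has length 8
Lengths in increasing order: 2 < 3 < 4 < 6 < 8
Listing the words in that order gives the answer.
Final answer: ['pr', 'fjr', 'jcrs', 'uoewve', 'tfkzgmat']


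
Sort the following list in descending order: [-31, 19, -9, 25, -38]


Original list: [-31, 19, -9, 25, -38]
Repeatedly take the largest remaining element:
  Remaining [-31, 19, -9, 25, -38] -> largest is 25
  Remaining [-31, 19, -9, -38] -> largest is 19
  Remaining [-31, -9, -38] -> largest is -9
  Remaining [-31, -38] -> largest is -31
  Remaining [-38] -> largest is -38
Collecting the picks in order gives the descending list.
Final answer: [25, 19, -9, -31, -38]


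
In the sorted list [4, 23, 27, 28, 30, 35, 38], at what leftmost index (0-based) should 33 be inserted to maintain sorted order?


List is sorted: [4, 23, 27, 28, 30, 35, 38]
We need the leftmost position where 33 can be inserted, i.e. the first index whose element is >= 33 (or the end of the list if none is).
Binary search with low=0, high=7 (0-based indices):
  low=0, high=7, mid=3: a[3]=28 < 33, so low = 4
  low=4, high=7, mid=5: a[5]=35 >= 33, so high = 5
  low=4, high=5, mid=4: a[4]=30 < 33, so low = 5
Now low = high = 5, so the insertion index is 5.
Final answer: 5


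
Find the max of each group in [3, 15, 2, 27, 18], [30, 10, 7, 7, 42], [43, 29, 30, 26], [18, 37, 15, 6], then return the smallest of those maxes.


Find max of each group:
  Group 1: [3, 15, 2, 27, 18] -> max = 27
  Group 2: [30, 10, 7, 7, 42] -> max = 42
  Group 3: [43, 29, 30, 26] -> max = 43
  Group 4: [18, 37, 15, 6] -> max = 37
Maxes: [27, 42, 43, 37]
Minimum of maxes = 27
Final answer: 27


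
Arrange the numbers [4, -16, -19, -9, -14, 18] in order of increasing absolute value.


Compute absolute values:
  |4| = 4
  |-16| = 16
  |-19| = 19
  |-9| = 9
  |-14| = 14
  |18| = 18
Absolute values in increasing order: 4 < 9 < 14 < 16 < 18 < 19
Listing the original numbers in that order gives the answer.
Final answer: [4, -9, -14, -16, 18, -19]


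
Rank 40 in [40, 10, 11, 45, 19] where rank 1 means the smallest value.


Sort ascending: [10, 11, 19, 40, 45]
Find 40 in the sorted list.
40 is at position 4 (1-indexed).
Final answer: 4


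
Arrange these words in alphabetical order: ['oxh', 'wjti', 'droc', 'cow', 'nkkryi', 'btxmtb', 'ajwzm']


Compare strings character by character (the first differing letter decides):
  'ajwzm' < 'btxmtb' since 'a' < 'b' at position 1
  'btxmtb' < 'cow' since 'b' < 'c' at position 1
  'cow' < 'droc' since 'c' < 'd' at position 1
  'droc' < 'nkkryi' since 'd' < 'n' at position 1
  'nkkryi' < 'oxh' since 'n' < 'o' at position 1
  'oxh' < 'wjti' since 'o' < 'w' at position 1
Chaining these comparisons gives the alphabetical order.
Final answer: ['ajwzm', 'btxmtb', 'cow', 'droc', 'nkkryi', 'oxh', 'wjti']


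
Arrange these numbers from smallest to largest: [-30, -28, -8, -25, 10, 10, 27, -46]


Original list: [-30, -28, -8, -25, 10, 10, 27, -46]
Repeatedly take the smallest remaining element:
  Remaining [-30, -28, -8, -25, 10, 10, 27, -46] -> smallest is -46
  Remaining [-30, -28, -8, -25, 10, 10, 27] -> smallest is -30
  Remaining [-28, -8, -25, 10, 10, 27] -> smallest is -28
  Remaining [-8, -25, 10, 10, 27] -> smallest is -25
  Remaining [-8, 10, 10, 27] -> smallest is -8
  Remaining [10, 10, 27] -> smallest is 10
  Remaining [10, 27] -> smallest is 10
  Remaining [27] -> smallest is 27
Collecting the picks in order gives the sorted list.
Final answer: [-46, -30, -28, -25, -8, 10, 10, 27]


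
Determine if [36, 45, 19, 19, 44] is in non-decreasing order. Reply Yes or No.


Check consecutive pairs:
  36 <= 45? True
  45 <= 19? False
  19 <= 19? True
  19 <= 44? True
1 consecutive pair(s) are out of order, so the list is not sorted.
Final answer: No


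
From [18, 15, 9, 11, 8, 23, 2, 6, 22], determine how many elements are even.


Check each element:
  18 is even
  15 is odd
  9 is odd
  11 is odd
  8 is even
  23 is odd
  2 is even
  6 is even
  22 is even
Evens: [18, 8, 2, 6, 22]
Count of evens = 5
Final answer: 5


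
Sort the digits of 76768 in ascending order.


The number 76768 has digits: 7, 6, 7, 6, 8
Sorted: 6, 6, 7, 7, 8
Joining the sorted digits gives the result.
Final answer: 66778


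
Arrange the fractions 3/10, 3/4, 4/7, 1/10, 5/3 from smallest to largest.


Convert to decimal for comparison:
  3/10 = 0.3
  3/4 = 0.75
  4/7 = 0.5714
  1/10 = 0.1
  5/3 = 1.6667
Decimals in increasing order: 0.1 < 0.3 < 0.5714 < 0.75 < 1.6667
Writing each back as its fraction gives the sorted order.
Final answer: 1/10, 3/10, 4/7, 3/4, 5/3


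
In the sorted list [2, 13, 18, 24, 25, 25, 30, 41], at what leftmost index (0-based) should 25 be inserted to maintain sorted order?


List is sorted: [2, 13, 18, 24, 25, 25, 30, 41]
We need the leftmost position where 25 can be inserted, i.e. the first index whose element is >= 25 (or the end of the list if none is).
Binary search with low=0, high=8 (0-based indices):
  low=0, high=8, mid=4: a[4]=25 >= 25, so high = 4
  low=0, high=4, mid=2: a[2]=18 < 25, so low = 3
  low=3, high=4, mid=3: a[3]=24 < 25, so low = 4
Now low = high = 4, so the insertion index is 4.
Final answer: 4


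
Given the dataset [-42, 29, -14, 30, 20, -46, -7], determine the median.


First, sort the list: [-46, -42, -14, -7, 20, 29, 30]
The list has 7 elements (odd count).
The middle index is 3 (0-based), and the element there is -7.
Final answer: -7


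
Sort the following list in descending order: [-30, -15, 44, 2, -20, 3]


Original list: [-30, -15, 44, 2, -20, 3]
Repeatedly take the largest remaining element:
  Remaining [-30, -15, 44, 2, -20, 3] -> largest is 44
  Remaining [-30, -15, 2, -20, 3] -> largest is 3
  Remaining [-30, -15, 2, -20] -> largest is 2
  Remaining [-30, -15, -20] -> largest is -15
  Remaining [-30, -20] -> largest is -20
  Remaining [-30] -> largest is -30
Collecting the picks in order gives the descending list.
Final answer: [44, 3, 2, -15, -20, -30]


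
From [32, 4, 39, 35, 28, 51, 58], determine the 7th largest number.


Sort descending: [58, 51, 39, 35, 32, 28, 4]
The 7th element (1-indexed) is at index 6.
Value = 4
Final answer: 4


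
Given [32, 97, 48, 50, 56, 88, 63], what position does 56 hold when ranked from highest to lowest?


Sort descending: [97, 88, 63, 56, 50, 48, 32]
Find 56 in the sorted list.
56 is at position 4.
Final answer: 4


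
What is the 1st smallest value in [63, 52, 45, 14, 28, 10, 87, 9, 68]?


Sort ascending: [9, 10, 14, 28, 45, 52, 63, 68, 87]
The 1st element (1-indexed) is at index 0.
Value = 9
Final answer: 9
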